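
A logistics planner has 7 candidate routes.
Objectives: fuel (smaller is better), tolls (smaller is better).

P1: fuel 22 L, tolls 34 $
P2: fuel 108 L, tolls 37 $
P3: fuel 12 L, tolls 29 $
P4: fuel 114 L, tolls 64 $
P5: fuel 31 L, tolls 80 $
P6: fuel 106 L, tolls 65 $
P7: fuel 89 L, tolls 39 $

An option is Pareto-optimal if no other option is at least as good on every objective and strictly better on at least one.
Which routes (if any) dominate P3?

P1: worse on fuel (22 vs 12).
P2: worse on fuel (108 vs 12).
P4: worse on fuel (114 vs 12).
P5: worse on fuel (31 vs 12).
P6: worse on fuel (106 vs 12).
P7: worse on fuel (89 vs 12).
No option dominates P3.

none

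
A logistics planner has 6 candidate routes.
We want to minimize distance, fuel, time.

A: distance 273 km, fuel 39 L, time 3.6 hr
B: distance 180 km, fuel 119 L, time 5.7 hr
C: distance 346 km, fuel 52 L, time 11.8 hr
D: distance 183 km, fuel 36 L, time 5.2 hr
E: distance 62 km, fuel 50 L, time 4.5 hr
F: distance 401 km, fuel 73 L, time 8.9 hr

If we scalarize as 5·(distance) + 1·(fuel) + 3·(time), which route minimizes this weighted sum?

E

A: 5·273 + 1·39 + 3·3.6 = 1414.8
B: 5·180 + 1·119 + 3·5.7 = 1036.1
C: 5·346 + 1·52 + 3·11.8 = 1817.4
D: 5·183 + 1·36 + 3·5.2 = 966.6
E: 5·62 + 1·50 + 3·4.5 = 373.5
F: 5·401 + 1·73 + 3·8.9 = 2104.7
Lowest: E at 373.5.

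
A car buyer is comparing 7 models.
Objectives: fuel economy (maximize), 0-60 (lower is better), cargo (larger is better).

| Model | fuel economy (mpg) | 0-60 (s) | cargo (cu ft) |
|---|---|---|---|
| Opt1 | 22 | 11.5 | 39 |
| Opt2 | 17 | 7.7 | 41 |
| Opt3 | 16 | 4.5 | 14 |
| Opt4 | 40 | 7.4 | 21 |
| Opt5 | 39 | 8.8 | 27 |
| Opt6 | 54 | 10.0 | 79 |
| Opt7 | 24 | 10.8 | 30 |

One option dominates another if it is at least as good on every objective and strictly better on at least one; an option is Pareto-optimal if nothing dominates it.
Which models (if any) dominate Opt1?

Opt6

Opt6: fuel economy 54≥22, 0-60 10.0≤11.5, cargo 79≥39 — dominates Opt1.
Others (Opt2, Opt3, Opt4, Opt5, Opt7) are each worse than Opt1 on at least one objective.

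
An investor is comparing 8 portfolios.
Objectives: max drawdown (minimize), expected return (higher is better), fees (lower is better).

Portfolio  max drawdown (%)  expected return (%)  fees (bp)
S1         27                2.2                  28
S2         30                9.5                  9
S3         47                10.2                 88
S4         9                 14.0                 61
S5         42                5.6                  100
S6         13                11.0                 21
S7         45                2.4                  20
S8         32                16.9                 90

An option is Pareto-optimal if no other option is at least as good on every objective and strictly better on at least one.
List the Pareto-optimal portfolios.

S1: dominated by S6 (max drawdown 13≤27, expected return 11.0≥2.2, fees 21≤28).
S2: not dominated (best fees).
S3: dominated by S4 (max drawdown 9≤47, expected return 14.0≥10.2, fees 61≤88).
S4: not dominated (best max drawdown).
S5: dominated by S2 (max drawdown 30≤42, expected return 9.5≥5.6, fees 9≤100).
S6: not dominated.
S7: dominated by S2 (max drawdown 30≤45, expected return 9.5≥2.4, fees 9≤20).
S8: not dominated (best expected return).

S2, S4, S6, S8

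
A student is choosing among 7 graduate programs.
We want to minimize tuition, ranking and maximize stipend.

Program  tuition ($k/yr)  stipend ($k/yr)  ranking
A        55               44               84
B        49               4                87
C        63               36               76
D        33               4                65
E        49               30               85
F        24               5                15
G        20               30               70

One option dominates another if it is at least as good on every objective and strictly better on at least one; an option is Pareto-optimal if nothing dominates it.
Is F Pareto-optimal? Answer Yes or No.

Yes

A: worse on tuition (55 vs 24).
B: worse on tuition (49 vs 24).
C: worse on tuition (63 vs 24).
D: worse on tuition (33 vs 24).
E: worse on tuition (49 vs 24).
G: worse on ranking (70 vs 15).
No option is at least as good as F on every objective and strictly better on one.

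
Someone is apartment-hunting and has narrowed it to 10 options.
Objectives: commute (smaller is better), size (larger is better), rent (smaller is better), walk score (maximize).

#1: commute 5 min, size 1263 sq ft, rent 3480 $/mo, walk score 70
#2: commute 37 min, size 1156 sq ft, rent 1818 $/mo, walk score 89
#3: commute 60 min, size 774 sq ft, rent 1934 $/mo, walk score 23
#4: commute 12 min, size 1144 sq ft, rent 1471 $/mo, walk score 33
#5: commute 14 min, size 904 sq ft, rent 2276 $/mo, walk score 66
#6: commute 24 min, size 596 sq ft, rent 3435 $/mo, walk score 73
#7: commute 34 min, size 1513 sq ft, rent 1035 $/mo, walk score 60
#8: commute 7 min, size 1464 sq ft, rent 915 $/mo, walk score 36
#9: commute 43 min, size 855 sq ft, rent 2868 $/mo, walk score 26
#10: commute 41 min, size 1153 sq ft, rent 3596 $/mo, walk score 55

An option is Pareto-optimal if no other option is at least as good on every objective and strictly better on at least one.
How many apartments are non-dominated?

6

#1: not dominated (best commute).
#2: not dominated (best walk score).
#3: dominated by #2 (commute 37≤60, size 1156≥774, rent 1818≤1934, walk score 89≥23).
#4: dominated by #8 (commute 7≤12, size 1464≥1144, rent 915≤1471, walk score 36≥33).
#5: not dominated.
#6: not dominated.
#7: not dominated (best size).
#8: not dominated (best rent).
#9: dominated by #2 (commute 37≤43, size 1156≥855, rent 1818≤2868, walk score 89≥26).
#10: dominated by #1 (commute 5≤41, size 1263≥1153, rent 3480≤3596, walk score 70≥55).
Pareto-optimal: #1, #2, #5, #6, #7, #8 → 6.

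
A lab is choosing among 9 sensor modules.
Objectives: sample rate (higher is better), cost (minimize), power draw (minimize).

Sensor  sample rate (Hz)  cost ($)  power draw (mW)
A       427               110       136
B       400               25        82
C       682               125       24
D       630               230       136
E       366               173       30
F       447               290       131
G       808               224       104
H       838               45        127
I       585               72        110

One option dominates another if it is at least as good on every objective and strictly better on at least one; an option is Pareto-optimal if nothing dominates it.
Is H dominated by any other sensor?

A: worse on sample rate (427 vs 838).
B: worse on sample rate (400 vs 838).
C: worse on sample rate (682 vs 838).
D: worse on sample rate (630 vs 838).
E: worse on sample rate (366 vs 838).
F: worse on sample rate (447 vs 838).
G: worse on sample rate (808 vs 838).
I: worse on sample rate (585 vs 838).
No option is at least as good as H on every objective and strictly better on one.

No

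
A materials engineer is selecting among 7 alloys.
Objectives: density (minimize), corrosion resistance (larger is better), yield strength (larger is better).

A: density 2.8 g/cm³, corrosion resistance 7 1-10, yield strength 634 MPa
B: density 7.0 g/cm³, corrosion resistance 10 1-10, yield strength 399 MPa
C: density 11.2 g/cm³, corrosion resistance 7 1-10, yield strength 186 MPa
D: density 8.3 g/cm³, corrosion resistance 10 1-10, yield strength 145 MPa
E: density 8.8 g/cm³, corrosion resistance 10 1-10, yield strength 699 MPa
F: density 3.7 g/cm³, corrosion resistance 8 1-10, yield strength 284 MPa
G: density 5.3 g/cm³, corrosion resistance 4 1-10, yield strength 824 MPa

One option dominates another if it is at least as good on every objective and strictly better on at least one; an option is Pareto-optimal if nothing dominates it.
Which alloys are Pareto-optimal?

A: not dominated (best density).
B: not dominated.
C: dominated by A (density 2.8≤11.2, corrosion resistance 7≥7, yield strength 634≥186).
D: dominated by B (density 7.0≤8.3, corrosion resistance 10≥10, yield strength 399≥145).
E: not dominated.
F: not dominated.
G: not dominated (best yield strength).

A, B, E, F, G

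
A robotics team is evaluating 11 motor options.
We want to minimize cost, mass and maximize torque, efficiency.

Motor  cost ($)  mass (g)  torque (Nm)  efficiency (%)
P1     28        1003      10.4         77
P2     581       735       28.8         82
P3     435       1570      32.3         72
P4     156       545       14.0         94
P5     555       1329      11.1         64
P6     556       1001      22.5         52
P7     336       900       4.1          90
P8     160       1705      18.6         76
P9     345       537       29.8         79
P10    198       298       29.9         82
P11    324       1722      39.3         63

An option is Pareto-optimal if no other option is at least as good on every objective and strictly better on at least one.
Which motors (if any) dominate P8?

P1: worse on torque (10.4 vs 18.6).
P2: worse on cost (581 vs 160).
P3: worse on cost (435 vs 160).
P4: worse on torque (14.0 vs 18.6).
P5: worse on cost (555 vs 160).
P6: worse on cost (556 vs 160).
P7: worse on cost (336 vs 160).
P9: worse on cost (345 vs 160).
P10: worse on cost (198 vs 160).
P11: worse on cost (324 vs 160).
No option dominates P8.

none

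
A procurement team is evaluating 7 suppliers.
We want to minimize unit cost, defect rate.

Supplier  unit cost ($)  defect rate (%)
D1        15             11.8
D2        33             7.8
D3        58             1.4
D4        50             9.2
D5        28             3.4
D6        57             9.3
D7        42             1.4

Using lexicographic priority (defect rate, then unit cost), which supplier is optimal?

First minimize defect rate: best is 1.4, kept {D3, D7}.
Then minimize unit cost: best is 42, kept {D7}.

D7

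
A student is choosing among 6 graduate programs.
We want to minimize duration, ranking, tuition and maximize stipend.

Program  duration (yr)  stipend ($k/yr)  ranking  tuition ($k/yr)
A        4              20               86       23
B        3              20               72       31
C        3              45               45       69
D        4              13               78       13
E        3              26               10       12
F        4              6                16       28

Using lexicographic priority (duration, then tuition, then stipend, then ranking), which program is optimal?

First minimize duration: best is 3, kept {B, C, E}.
Then minimize tuition: best is 12, kept {E}.

E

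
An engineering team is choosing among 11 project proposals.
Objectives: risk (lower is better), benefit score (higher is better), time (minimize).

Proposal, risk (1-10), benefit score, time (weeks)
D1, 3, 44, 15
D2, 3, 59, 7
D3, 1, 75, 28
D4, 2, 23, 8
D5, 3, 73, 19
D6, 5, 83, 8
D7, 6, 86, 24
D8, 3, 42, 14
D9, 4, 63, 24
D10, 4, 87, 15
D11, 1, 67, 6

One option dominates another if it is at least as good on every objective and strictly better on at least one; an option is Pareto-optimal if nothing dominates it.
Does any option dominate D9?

D5 vs D9: risk 3≤4, benefit score 73≥63, time 19≤24 — D5 is at least as good on every objective and strictly better on at least one, so D5 dominates D9.

Yes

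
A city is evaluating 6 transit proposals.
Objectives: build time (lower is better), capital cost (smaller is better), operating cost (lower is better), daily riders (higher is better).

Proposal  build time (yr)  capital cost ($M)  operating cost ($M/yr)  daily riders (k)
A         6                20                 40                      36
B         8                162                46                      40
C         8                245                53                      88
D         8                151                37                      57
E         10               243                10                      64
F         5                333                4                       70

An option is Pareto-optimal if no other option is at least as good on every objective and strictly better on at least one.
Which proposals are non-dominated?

A, C, D, E, F

A: not dominated (best capital cost).
B: dominated by D (build time 8≤8, capital cost 151≤162, operating cost 37≤46, daily riders 57≥40).
C: not dominated (best daily riders).
D: not dominated.
E: not dominated.
F: not dominated (best build time).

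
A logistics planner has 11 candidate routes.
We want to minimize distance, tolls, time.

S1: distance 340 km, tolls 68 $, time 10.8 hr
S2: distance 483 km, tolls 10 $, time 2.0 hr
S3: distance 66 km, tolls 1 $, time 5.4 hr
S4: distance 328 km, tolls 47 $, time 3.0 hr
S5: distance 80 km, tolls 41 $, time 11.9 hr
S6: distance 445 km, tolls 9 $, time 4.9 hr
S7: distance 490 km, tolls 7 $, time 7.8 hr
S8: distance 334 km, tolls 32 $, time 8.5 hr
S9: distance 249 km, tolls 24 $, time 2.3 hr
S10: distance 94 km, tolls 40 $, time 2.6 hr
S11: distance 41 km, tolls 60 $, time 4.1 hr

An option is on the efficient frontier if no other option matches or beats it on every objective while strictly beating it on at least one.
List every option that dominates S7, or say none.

S3: distance 66≤490, tolls 1≤7, time 5.4≤7.8 — dominates S7.
Others (S1, S2, S4, S5, S6, S8, S9, S10, S11) are each worse than S7 on at least one objective.

S3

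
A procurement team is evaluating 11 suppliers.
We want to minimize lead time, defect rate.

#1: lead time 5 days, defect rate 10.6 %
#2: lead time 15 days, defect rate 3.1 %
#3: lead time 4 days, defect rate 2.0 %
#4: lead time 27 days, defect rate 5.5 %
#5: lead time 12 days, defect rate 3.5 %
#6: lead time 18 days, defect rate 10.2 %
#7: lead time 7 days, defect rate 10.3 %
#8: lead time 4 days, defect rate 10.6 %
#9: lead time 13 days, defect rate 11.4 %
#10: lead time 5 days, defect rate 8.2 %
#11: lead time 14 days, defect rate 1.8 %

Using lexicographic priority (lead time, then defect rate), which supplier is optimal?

First minimize lead time: best is 4, kept {#3, #8}.
Then minimize defect rate: best is 2.0, kept {#3}.

#3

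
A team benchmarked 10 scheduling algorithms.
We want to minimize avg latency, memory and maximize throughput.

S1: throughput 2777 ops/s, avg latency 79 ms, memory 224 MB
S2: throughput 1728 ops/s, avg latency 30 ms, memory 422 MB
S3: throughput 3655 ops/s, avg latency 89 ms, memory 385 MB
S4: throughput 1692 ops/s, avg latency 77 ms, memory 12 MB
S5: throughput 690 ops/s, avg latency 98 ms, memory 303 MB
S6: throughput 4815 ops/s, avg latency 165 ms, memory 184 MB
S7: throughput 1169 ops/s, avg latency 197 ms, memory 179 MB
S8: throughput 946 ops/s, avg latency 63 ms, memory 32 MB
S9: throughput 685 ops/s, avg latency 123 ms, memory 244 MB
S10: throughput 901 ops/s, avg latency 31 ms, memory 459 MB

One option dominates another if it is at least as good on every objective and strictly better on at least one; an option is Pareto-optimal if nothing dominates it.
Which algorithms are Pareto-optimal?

S1: not dominated.
S2: not dominated (best avg latency).
S3: not dominated.
S4: not dominated (best memory).
S5: dominated by S1 (throughput 2777≥690, avg latency 79≤98, memory 224≤303).
S6: not dominated (best throughput).
S7: dominated by S4 (throughput 1692≥1169, avg latency 77≤197, memory 12≤179).
S8: not dominated.
S9: dominated by S1 (throughput 2777≥685, avg latency 79≤123, memory 224≤244).
S10: dominated by S2 (throughput 1728≥901, avg latency 30≤31, memory 422≤459).

S1, S2, S3, S4, S6, S8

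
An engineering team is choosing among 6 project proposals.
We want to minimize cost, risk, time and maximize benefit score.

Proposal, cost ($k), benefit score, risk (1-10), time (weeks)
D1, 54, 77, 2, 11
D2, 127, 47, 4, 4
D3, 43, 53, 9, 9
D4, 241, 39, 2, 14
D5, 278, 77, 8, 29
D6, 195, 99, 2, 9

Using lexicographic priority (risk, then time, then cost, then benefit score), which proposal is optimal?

D6

First minimize risk: best is 2, kept {D1, D4, D6}.
Then minimize time: best is 9, kept {D6}.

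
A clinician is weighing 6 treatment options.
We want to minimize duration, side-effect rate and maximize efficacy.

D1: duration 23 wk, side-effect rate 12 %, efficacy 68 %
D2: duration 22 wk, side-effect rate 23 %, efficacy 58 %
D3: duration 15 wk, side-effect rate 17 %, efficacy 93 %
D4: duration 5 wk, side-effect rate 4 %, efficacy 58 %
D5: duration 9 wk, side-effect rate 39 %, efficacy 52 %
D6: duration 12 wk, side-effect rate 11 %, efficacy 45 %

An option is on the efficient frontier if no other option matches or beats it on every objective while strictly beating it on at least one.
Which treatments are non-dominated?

D1: not dominated.
D2: dominated by D3 (duration 15≤22, side-effect rate 17≤23, efficacy 93≥58).
D3: not dominated (best efficacy).
D4: not dominated (best duration).
D5: dominated by D4 (duration 5≤9, side-effect rate 4≤39, efficacy 58≥52).
D6: dominated by D4 (duration 5≤12, side-effect rate 4≤11, efficacy 58≥45).

D1, D3, D4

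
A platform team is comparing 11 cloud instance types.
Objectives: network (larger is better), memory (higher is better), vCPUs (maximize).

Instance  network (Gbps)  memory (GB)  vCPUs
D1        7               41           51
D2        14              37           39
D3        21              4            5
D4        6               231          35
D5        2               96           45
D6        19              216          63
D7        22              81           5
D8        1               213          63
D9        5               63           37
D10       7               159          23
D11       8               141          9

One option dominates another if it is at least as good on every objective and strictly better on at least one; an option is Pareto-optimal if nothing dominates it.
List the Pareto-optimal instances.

D1: dominated by D6 (network 19≥7, memory 216≥41, vCPUs 63≥51).
D2: dominated by D6 (network 19≥14, memory 216≥37, vCPUs 63≥39).
D3: dominated by D7 (network 22≥21, memory 81≥4, vCPUs 5≥5).
D4: not dominated (best memory).
D5: dominated by D6 (network 19≥2, memory 216≥96, vCPUs 63≥45).
D6: not dominated.
D7: not dominated (best network).
D8: dominated by D6 (network 19≥1, memory 216≥213, vCPUs 63≥63).
D9: dominated by D6 (network 19≥5, memory 216≥63, vCPUs 63≥37).
D10: dominated by D6 (network 19≥7, memory 216≥159, vCPUs 63≥23).
D11: dominated by D6 (network 19≥8, memory 216≥141, vCPUs 63≥9).

D4, D6, D7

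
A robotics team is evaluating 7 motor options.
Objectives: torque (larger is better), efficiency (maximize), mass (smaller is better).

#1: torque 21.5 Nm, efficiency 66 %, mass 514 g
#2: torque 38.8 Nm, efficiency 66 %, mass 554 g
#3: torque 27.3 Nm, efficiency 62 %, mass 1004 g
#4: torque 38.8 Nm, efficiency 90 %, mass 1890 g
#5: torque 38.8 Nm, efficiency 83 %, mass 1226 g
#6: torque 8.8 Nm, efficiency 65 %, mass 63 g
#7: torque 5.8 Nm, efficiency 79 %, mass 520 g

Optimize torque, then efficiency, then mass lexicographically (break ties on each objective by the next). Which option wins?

#4

First maximize torque: best is 38.8, kept {#2, #4, #5}.
Then maximize efficiency: best is 90, kept {#4}.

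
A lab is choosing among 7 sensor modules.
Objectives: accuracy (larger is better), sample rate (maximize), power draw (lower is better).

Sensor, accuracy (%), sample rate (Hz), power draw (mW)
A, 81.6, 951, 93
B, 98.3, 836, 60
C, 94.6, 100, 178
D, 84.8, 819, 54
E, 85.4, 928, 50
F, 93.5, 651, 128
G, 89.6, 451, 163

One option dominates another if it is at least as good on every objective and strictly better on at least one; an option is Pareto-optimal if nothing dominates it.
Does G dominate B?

G vs B: G is worse on accuracy (89.6 vs 98.3), so it does not dominate B.

No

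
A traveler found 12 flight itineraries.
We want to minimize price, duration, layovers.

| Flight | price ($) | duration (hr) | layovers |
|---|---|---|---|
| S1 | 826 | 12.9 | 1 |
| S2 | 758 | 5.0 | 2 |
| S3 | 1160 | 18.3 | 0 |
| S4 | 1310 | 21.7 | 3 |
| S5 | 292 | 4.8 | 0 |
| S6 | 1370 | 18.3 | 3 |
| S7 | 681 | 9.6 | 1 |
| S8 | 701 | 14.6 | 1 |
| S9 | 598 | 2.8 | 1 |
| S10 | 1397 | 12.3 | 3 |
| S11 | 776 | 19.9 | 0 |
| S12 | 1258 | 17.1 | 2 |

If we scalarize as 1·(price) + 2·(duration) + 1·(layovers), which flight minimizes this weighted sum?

S1: 1·826 + 2·12.9 + 1·1 = 852.8
S2: 1·758 + 2·5.0 + 1·2 = 770.0
S3: 1·1160 + 2·18.3 + 1·0 = 1196.6
S4: 1·1310 + 2·21.7 + 1·3 = 1356.4
S5: 1·292 + 2·4.8 + 1·0 = 301.6
S6: 1·1370 + 2·18.3 + 1·3 = 1409.6
S7: 1·681 + 2·9.6 + 1·1 = 701.2
S8: 1·701 + 2·14.6 + 1·1 = 731.2
S9: 1·598 + 2·2.8 + 1·1 = 604.6
S10: 1·1397 + 2·12.3 + 1·3 = 1424.6
S11: 1·776 + 2·19.9 + 1·0 = 815.8
S12: 1·1258 + 2·17.1 + 1·2 = 1294.2
Lowest: S5 at 301.6.

S5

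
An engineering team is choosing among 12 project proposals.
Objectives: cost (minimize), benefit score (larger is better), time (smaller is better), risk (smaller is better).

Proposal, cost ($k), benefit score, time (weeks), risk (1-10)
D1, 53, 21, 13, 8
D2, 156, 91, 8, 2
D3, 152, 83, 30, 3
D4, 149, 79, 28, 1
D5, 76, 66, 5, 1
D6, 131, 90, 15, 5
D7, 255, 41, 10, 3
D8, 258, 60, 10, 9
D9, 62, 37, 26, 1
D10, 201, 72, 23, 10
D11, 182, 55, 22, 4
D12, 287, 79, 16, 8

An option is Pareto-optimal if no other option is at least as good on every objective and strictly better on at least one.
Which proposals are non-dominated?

D1: not dominated (best cost).
D2: not dominated (best benefit score).
D3: not dominated.
D4: not dominated.
D5: not dominated (best time).
D6: not dominated.
D7: dominated by D2 (cost 156≤255, benefit score 91≥41, time 8≤10, risk 2≤3).
D8: dominated by D2 (cost 156≤258, benefit score 91≥60, time 8≤10, risk 2≤9).
D9: not dominated.
D10: dominated by D2 (cost 156≤201, benefit score 91≥72, time 8≤23, risk 2≤10).
D11: dominated by D2 (cost 156≤182, benefit score 91≥55, time 8≤22, risk 2≤4).
D12: dominated by D2 (cost 156≤287, benefit score 91≥79, time 8≤16, risk 2≤8).

D1, D2, D3, D4, D5, D6, D9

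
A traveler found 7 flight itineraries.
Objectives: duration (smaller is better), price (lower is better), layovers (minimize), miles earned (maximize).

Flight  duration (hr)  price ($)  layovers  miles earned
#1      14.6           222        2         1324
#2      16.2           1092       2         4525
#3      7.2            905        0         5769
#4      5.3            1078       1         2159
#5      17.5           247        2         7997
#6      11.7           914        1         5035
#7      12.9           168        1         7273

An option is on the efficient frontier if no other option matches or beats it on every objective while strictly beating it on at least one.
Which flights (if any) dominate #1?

#7: duration 12.9≤14.6, price 168≤222, layovers 1≤2, miles earned 7273≥1324 — dominates #1.
Others (#2, #3, #4, #5, #6) are each worse than #1 on at least one objective.

#7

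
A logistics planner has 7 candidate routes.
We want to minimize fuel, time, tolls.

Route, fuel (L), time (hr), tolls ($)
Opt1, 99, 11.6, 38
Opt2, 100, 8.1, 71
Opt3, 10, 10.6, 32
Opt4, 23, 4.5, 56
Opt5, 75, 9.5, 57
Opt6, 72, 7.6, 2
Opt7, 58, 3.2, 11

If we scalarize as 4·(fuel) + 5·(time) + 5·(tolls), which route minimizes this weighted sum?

Opt3

Opt1: 4·99 + 5·11.6 + 5·38 = 644.0
Opt2: 4·100 + 5·8.1 + 5·71 = 795.5
Opt3: 4·10 + 5·10.6 + 5·32 = 253.0
Opt4: 4·23 + 5·4.5 + 5·56 = 394.5
Opt5: 4·75 + 5·9.5 + 5·57 = 632.5
Opt6: 4·72 + 5·7.6 + 5·2 = 336.0
Opt7: 4·58 + 5·3.2 + 5·11 = 303.0
Lowest: Opt3 at 253.0.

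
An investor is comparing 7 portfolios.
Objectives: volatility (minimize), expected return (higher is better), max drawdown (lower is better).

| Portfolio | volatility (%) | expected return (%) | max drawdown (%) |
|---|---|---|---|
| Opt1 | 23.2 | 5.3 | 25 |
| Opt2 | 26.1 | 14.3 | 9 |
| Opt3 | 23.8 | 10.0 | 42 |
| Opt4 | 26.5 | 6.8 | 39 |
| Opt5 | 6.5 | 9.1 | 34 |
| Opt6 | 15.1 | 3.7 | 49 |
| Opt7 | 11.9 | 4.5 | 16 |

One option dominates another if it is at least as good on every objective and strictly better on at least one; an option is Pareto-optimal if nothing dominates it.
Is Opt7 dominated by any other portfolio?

No

Opt1: worse on volatility (23.2 vs 11.9).
Opt2: worse on volatility (26.1 vs 11.9).
Opt3: worse on volatility (23.8 vs 11.9).
Opt4: worse on volatility (26.5 vs 11.9).
Opt5: worse on max drawdown (34 vs 16).
Opt6: worse on volatility (15.1 vs 11.9).
No option is at least as good as Opt7 on every objective and strictly better on one.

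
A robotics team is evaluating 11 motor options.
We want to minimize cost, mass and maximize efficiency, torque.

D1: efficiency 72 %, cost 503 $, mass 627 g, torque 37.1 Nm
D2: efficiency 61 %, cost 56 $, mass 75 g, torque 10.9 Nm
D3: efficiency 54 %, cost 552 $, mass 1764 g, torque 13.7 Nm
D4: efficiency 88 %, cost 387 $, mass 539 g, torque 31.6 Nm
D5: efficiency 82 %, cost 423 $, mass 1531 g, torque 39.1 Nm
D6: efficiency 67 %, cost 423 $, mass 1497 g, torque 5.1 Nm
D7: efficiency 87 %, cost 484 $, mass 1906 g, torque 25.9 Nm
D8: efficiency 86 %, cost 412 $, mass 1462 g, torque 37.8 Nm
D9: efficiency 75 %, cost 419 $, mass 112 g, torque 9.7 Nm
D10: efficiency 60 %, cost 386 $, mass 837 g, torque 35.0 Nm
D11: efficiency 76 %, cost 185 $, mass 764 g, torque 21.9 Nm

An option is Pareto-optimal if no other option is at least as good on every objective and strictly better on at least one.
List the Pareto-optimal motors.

D1: not dominated.
D2: not dominated (best cost).
D3: dominated by D1 (efficiency 72≥54, cost 503≤552, mass 627≤1764, torque 37.1≥13.7).
D4: not dominated (best efficiency).
D5: not dominated (best torque).
D6: dominated by D4 (efficiency 88≥67, cost 387≤423, mass 539≤1497, torque 31.6≥5.1).
D7: dominated by D4 (efficiency 88≥87, cost 387≤484, mass 539≤1906, torque 31.6≥25.9).
D8: not dominated.
D9: not dominated.
D10: not dominated.
D11: not dominated.

D1, D2, D4, D5, D8, D9, D10, D11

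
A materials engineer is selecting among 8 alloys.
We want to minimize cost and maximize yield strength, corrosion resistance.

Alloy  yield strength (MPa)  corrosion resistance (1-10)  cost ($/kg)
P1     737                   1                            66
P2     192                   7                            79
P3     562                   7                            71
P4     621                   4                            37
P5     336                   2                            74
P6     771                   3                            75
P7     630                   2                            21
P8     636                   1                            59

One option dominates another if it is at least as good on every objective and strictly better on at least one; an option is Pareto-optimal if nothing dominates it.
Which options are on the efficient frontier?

P1, P3, P4, P6, P7, P8

P1: not dominated.
P2: dominated by P3 (yield strength 562≥192, corrosion resistance 7≥7, cost 71≤79).
P3: not dominated.
P4: not dominated.
P5: dominated by P3 (yield strength 562≥336, corrosion resistance 7≥2, cost 71≤74).
P6: not dominated (best yield strength).
P7: not dominated (best cost).
P8: not dominated.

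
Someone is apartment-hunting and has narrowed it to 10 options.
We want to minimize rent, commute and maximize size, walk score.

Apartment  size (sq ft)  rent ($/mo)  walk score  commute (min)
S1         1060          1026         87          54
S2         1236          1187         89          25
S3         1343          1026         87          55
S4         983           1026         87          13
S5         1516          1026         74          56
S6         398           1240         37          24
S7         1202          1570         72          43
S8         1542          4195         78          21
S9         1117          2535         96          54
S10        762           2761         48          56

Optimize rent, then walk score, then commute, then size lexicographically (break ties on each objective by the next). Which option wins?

S4

First minimize rent: best is 1026, kept {S1, S3, S4, S5}.
Then maximize walk score: best is 87, kept {S1, S3, S4}.
Then minimize commute: best is 13, kept {S4}.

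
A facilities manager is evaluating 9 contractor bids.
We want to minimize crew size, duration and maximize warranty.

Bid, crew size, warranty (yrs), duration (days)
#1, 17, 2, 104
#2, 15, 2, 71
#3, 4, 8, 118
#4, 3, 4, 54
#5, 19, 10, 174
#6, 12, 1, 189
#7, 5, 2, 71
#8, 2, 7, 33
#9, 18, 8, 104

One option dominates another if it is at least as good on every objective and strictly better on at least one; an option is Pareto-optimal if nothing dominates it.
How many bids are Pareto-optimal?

#1: dominated by #2 (crew size 15≤17, warranty 2≥2, duration 71≤104).
#2: dominated by #4 (crew size 3≤15, warranty 4≥2, duration 54≤71).
#3: not dominated.
#4: dominated by #8 (crew size 2≤3, warranty 7≥4, duration 33≤54).
#5: not dominated (best warranty).
#6: dominated by #3 (crew size 4≤12, warranty 8≥1, duration 118≤189).
#7: dominated by #4 (crew size 3≤5, warranty 4≥2, duration 54≤71).
#8: not dominated (best crew size).
#9: not dominated.
Pareto-optimal: #3, #5, #8, #9 → 4.

4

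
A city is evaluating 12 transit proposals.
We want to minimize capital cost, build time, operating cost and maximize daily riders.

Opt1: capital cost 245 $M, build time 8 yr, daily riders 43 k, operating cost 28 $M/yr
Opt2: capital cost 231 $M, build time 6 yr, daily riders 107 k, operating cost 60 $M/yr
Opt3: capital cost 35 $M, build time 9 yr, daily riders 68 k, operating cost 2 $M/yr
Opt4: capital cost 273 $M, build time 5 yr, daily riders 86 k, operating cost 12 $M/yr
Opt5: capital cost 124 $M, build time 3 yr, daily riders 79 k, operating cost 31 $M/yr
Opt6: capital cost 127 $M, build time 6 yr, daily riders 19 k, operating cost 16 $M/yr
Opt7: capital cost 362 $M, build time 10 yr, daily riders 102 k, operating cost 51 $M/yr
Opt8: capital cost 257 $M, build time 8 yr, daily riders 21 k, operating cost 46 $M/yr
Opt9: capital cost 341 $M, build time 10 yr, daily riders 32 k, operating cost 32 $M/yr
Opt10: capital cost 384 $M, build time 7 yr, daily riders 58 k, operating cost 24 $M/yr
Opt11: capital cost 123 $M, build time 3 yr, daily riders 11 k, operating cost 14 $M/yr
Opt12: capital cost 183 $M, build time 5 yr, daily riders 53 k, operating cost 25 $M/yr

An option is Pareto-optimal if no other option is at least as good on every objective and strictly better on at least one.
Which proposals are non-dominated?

Opt1: dominated by Opt12 (capital cost 183≤245, build time 5≤8, daily riders 53≥43, operating cost 25≤28).
Opt2: not dominated (best daily riders).
Opt3: not dominated (best capital cost).
Opt4: not dominated.
Opt5: not dominated.
Opt6: not dominated.
Opt7: not dominated.
Opt8: dominated by Opt1 (capital cost 245≤257, build time 8≤8, daily riders 43≥21, operating cost 28≤46).
Opt9: dominated by Opt1 (capital cost 245≤341, build time 8≤10, daily riders 43≥32, operating cost 28≤32).
Opt10: dominated by Opt4 (capital cost 273≤384, build time 5≤7, daily riders 86≥58, operating cost 12≤24).
Opt11: not dominated.
Opt12: not dominated.

Opt2, Opt3, Opt4, Opt5, Opt6, Opt7, Opt11, Opt12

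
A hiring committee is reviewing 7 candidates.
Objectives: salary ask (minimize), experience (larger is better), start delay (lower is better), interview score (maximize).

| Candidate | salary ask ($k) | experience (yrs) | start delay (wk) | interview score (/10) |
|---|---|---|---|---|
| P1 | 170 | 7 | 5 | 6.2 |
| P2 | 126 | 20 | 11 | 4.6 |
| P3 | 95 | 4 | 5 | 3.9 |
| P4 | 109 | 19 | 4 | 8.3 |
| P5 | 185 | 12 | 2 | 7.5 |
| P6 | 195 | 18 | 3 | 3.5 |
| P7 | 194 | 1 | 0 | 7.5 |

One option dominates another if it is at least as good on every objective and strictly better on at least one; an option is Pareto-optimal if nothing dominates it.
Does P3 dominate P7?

P3 vs P7: P3 is worse on start delay (5 vs 0), so it does not dominate P7.

No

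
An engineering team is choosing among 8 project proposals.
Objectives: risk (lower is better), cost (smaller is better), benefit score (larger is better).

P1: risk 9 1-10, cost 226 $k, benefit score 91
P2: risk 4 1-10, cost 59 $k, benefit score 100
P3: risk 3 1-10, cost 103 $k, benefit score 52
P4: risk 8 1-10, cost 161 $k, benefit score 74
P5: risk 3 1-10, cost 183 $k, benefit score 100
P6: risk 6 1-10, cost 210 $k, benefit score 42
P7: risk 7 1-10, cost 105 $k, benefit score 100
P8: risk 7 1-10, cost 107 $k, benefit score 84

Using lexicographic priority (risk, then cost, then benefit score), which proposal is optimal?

P3

First minimize risk: best is 3, kept {P3, P5}.
Then minimize cost: best is 103, kept {P3}.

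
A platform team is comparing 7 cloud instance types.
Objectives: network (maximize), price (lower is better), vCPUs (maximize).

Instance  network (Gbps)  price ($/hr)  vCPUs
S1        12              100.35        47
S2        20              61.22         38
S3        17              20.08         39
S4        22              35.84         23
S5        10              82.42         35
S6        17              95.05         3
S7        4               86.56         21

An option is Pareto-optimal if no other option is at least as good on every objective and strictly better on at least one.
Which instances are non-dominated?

S1, S2, S3, S4

S1: not dominated (best vCPUs).
S2: not dominated.
S3: not dominated (best price).
S4: not dominated (best network).
S5: dominated by S2 (network 20≥10, price 61.22≤82.42, vCPUs 38≥35).
S6: dominated by S2 (network 20≥17, price 61.22≤95.05, vCPUs 38≥3).
S7: dominated by S2 (network 20≥4, price 61.22≤86.56, vCPUs 38≥21).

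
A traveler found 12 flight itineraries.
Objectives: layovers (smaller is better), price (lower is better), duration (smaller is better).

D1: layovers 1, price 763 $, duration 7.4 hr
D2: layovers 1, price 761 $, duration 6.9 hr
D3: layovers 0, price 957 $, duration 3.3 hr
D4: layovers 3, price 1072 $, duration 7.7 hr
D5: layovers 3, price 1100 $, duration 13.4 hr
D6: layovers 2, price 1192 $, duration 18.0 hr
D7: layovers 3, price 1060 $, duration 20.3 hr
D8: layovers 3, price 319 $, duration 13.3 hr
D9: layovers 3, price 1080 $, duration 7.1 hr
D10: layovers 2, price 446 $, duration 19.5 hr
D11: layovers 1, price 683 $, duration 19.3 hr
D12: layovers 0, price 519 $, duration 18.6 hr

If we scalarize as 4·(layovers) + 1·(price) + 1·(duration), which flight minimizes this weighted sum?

D1: 4·1 + 1·763 + 1·7.4 = 774.4
D2: 4·1 + 1·761 + 1·6.9 = 771.9
D3: 4·0 + 1·957 + 1·3.3 = 960.3
D4: 4·3 + 1·1072 + 1·7.7 = 1091.7
D5: 4·3 + 1·1100 + 1·13.4 = 1125.4
D6: 4·2 + 1·1192 + 1·18.0 = 1218.0
D7: 4·3 + 1·1060 + 1·20.3 = 1092.3
D8: 4·3 + 1·319 + 1·13.3 = 344.3
D9: 4·3 + 1·1080 + 1·7.1 = 1099.1
D10: 4·2 + 1·446 + 1·19.5 = 473.5
D11: 4·1 + 1·683 + 1·19.3 = 706.3
D12: 4·0 + 1·519 + 1·18.6 = 537.6
Lowest: D8 at 344.3.

D8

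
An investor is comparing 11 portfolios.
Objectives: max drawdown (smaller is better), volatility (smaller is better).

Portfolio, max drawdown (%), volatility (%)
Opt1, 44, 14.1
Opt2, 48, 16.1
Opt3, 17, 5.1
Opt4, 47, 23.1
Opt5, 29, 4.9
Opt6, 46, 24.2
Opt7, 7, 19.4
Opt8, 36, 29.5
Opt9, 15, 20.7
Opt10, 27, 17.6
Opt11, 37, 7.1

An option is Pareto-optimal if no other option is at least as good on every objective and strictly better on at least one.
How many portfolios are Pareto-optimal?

3

Opt1: dominated by Opt3 (max drawdown 17≤44, volatility 5.1≤14.1).
Opt2: dominated by Opt1 (max drawdown 44≤48, volatility 14.1≤16.1).
Opt3: not dominated.
Opt4: dominated by Opt1 (max drawdown 44≤47, volatility 14.1≤23.1).
Opt5: not dominated (best volatility).
Opt6: dominated by Opt1 (max drawdown 44≤46, volatility 14.1≤24.2).
Opt7: not dominated (best max drawdown).
Opt8: dominated by Opt3 (max drawdown 17≤36, volatility 5.1≤29.5).
Opt9: dominated by Opt7 (max drawdown 7≤15, volatility 19.4≤20.7).
Opt10: dominated by Opt3 (max drawdown 17≤27, volatility 5.1≤17.6).
Opt11: dominated by Opt3 (max drawdown 17≤37, volatility 5.1≤7.1).
Pareto-optimal: Opt3, Opt5, Opt7 → 3.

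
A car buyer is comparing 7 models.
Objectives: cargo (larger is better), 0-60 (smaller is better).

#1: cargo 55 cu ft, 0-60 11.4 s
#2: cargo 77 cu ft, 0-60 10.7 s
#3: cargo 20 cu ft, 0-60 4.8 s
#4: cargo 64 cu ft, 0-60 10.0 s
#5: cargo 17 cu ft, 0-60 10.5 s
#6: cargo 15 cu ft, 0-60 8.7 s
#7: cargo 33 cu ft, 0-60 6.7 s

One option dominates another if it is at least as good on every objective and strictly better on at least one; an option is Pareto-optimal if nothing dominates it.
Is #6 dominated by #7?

#7 vs #6: cargo 33≥15, 0-60 6.7≤8.7 — #7 is at least as good on every objective with at least one strict improvement.

Yes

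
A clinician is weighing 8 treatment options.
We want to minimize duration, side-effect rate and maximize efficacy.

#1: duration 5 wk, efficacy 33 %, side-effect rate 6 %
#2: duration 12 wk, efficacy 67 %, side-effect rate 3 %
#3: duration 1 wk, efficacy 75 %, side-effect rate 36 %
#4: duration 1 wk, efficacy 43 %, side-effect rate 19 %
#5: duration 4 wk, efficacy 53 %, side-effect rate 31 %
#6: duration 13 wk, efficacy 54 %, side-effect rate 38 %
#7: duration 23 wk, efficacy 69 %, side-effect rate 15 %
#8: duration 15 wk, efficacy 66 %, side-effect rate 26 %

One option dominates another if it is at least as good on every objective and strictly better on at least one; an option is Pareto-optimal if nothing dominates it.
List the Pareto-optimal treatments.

#1: not dominated.
#2: not dominated (best side-effect rate).
#3: not dominated (best efficacy).
#4: not dominated.
#5: not dominated.
#6: dominated by #2 (duration 12≤13, efficacy 67≥54, side-effect rate 3≤38).
#7: not dominated.
#8: dominated by #2 (duration 12≤15, efficacy 67≥66, side-effect rate 3≤26).

#1, #2, #3, #4, #5, #7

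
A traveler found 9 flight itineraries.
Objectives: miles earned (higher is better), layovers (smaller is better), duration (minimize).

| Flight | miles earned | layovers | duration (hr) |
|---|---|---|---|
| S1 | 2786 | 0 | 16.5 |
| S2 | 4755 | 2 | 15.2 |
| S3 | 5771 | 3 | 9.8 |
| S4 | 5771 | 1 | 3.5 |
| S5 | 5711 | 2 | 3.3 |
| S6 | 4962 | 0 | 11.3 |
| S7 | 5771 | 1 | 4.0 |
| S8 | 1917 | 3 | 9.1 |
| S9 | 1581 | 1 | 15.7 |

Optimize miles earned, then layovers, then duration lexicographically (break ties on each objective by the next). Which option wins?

First maximize miles earned: best is 5771, kept {S3, S4, S7}.
Then minimize layovers: best is 1, kept {S4, S7}.
Then minimize duration: best is 3.5, kept {S4}.

S4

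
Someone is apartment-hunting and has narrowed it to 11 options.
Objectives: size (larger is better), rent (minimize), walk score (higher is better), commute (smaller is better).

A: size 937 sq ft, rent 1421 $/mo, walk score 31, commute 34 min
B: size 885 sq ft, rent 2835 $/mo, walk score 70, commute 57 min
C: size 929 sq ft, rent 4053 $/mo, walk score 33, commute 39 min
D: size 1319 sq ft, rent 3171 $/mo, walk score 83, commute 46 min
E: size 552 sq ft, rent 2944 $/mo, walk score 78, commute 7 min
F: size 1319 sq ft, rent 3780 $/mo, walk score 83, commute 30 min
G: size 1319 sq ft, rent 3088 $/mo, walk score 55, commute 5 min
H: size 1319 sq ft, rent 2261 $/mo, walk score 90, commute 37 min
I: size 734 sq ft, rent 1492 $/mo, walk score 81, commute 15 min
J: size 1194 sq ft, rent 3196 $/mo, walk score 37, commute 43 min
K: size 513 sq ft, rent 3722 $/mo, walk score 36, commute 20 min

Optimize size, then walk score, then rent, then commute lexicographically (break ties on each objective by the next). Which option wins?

H

First maximize size: best is 1319, kept {D, F, G, H}.
Then maximize walk score: best is 90, kept {H}.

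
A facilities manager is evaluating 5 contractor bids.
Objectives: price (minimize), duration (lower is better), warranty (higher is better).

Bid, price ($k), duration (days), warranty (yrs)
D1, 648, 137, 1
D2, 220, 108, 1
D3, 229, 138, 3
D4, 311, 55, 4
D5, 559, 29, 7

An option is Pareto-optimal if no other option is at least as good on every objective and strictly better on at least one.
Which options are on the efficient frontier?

D2, D3, D4, D5

D1: dominated by D2 (price 220≤648, duration 108≤137, warranty 1≥1).
D2: not dominated (best price).
D3: not dominated.
D4: not dominated.
D5: not dominated (best duration).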